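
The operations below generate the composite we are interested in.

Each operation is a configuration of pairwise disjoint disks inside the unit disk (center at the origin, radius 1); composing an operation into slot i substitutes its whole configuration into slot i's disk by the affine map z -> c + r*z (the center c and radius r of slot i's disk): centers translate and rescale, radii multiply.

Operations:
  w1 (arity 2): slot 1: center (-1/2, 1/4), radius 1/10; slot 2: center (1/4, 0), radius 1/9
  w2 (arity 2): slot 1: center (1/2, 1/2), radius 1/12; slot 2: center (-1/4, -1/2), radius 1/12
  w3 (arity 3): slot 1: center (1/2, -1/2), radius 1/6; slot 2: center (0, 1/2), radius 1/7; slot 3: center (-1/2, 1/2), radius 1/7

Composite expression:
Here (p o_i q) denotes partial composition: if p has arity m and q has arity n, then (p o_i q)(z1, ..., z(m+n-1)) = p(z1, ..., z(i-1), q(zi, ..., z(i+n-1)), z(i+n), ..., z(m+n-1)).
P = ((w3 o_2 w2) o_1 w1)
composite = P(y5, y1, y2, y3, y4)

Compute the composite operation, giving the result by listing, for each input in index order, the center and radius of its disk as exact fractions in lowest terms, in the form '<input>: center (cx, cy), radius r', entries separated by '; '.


y1: center (13/24, -1/2), radius 1/54; y2: center (1/14, 4/7), radius 1/84; y3: center (-1/28, 3/7), radius 1/84; y4: center (-1/2, 1/2), radius 1/7; y5: center (5/12, -11/24), radius 1/60

Affine substitution under w3: radii multiply and y-centers shift.
for y5, the 2-step affine chain lands on center (5/12, -11/24), radius 1/60
for y1, the 2-step affine chain lands on center (13/24, -1/2), radius 1/54
for y2, the 2-step affine chain lands on center (1/14, 4/7), radius 1/84
for y3, the 2-step affine chain lands on center (-1/28, 3/7), radius 1/84
for y4, the 1-step affine chain lands on center (-1/2, 1/2), radius 1/7


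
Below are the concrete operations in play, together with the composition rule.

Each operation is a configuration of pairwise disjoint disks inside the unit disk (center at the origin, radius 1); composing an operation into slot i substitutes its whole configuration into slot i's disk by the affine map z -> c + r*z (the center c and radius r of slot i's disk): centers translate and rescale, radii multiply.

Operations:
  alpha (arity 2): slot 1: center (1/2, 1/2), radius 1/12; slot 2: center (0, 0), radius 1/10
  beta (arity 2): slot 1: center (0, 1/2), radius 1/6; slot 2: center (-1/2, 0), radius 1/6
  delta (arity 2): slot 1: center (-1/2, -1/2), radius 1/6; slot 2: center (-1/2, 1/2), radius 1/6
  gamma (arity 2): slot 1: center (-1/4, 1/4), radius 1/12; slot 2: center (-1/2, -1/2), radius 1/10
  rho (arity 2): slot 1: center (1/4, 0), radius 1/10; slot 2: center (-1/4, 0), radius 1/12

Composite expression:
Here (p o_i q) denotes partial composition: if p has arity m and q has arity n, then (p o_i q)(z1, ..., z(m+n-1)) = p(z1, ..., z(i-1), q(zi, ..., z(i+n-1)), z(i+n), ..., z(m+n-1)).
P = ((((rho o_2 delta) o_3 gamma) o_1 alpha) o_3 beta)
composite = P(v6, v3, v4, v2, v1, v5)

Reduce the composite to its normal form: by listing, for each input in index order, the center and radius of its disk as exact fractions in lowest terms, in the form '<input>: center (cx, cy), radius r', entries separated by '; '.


v1: center (-85/288, 13/288), radius 1/864; v2: center (-43/144, -1/24), radius 1/432; v3: center (1/4, 0), radius 1/100; v4: center (-7/24, -5/144), radius 1/432; v5: center (-43/144, 5/144), radius 1/720; v6: center (3/10, 1/20), radius 1/120

Each v-disk chains the slot maps above it in rho; radii multiply.
input v6: composing its 2 substitution steps yields center (3/10, 1/20), radius 1/120
input v3: composing its 2 substitution steps yields center (1/4, 0), radius 1/100
input v4: composing its 3 substitution steps yields center (-7/24, -5/144), radius 1/432
input v2: composing its 3 substitution steps yields center (-43/144, -1/24), radius 1/432
input v1: composing its 3 substitution steps yields center (-85/288, 13/288), radius 1/864
input v5: composing its 3 substitution steps yields center (-43/144, 5/144), radius 1/720


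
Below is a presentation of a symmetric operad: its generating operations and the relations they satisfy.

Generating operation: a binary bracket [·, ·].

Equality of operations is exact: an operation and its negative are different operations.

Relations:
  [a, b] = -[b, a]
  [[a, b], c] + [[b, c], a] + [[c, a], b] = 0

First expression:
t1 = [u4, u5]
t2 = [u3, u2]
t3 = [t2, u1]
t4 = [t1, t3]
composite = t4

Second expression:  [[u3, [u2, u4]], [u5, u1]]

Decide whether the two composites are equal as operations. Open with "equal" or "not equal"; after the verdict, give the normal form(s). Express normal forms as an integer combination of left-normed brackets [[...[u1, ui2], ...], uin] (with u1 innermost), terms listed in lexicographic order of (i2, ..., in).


not equal; the first gives -[[[[u1, u2], u3], u4], u5] + [[[[u1, u2], u3], u5], u4] + [[[[u1, u3], u2], u4], u5] - [[[[u1, u3], u2], u5], u4] and the second -[[[[u1, u5], u2], u4], u3] + [[[[u1, u5], u3], u2], u4] - [[[[u1, u5], u3], u4], u2] + [[[[u1, u5], u4], u2], u3]

The first expression, normalized: -[[[[u1, u2], u3], u4], u5] + [[[[u1, u2], u3], u5], u4] + [[[[u1, u3], u2], u4], u5] - [[[[u1, u3], u2], u5], u4]
The second expression, normalized: -[[[[u1, u5], u2], u4], u3] + [[[[u1, u5], u3], u2], u4] - [[[[u1, u5], u3], u4], u2] + [[[[u1, u5], u4], u2], u3]
The normal forms differ: not equal.


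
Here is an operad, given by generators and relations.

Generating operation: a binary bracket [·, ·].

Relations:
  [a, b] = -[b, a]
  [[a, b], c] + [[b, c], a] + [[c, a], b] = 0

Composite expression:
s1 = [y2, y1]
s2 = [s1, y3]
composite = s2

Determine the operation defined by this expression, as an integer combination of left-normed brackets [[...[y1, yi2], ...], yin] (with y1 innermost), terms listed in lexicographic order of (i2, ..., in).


Expand each bracket as ab - ba; the y1-initial words give the coefficients.
Composite bracket: [[y2, y1], y3]
The bracket unfolds into 4 signed words via [a, b] = ab - ba (2^2 = 4).
Keep just the words that open with y1:
  the word y1y2y3 carries sign -1 and contributes -[[y1, y2], y3]

-[[y1, y2], y3]


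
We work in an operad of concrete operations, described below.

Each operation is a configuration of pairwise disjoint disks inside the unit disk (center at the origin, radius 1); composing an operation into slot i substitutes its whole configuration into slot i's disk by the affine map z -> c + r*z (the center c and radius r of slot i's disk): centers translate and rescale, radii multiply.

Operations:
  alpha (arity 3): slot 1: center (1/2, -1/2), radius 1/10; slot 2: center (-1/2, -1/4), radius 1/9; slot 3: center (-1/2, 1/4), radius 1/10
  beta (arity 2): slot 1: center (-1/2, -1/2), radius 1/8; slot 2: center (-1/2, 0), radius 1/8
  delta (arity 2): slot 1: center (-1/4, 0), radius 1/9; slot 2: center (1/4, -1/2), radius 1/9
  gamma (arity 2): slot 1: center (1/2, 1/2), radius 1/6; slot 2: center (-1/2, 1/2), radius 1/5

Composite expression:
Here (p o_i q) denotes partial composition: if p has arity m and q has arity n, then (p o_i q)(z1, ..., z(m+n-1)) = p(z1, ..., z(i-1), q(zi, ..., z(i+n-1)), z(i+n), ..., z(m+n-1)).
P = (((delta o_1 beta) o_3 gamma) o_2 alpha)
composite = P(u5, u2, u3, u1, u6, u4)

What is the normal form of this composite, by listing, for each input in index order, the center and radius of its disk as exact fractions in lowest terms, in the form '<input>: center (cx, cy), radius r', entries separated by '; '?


u1: center (-5/16, 1/288), radius 1/720; u2: center (-43/144, -1/144), radius 1/720; u3: center (-5/16, -1/288), radius 1/648; u4: center (7/36, -4/9), radius 1/45; u5: center (-11/36, -1/18), radius 1/72; u6: center (11/36, -4/9), radius 1/54

Only the slot chain above each u matters under delta; compose those maps.
tracing u5 down its 2-map path: center (-11/36, -1/18), radius 1/72
tracing u2 down its 3-map path: center (-43/144, -1/144), radius 1/720
tracing u3 down its 3-map path: center (-5/16, -1/288), radius 1/648
tracing u1 down its 3-map path: center (-5/16, 1/288), radius 1/720
tracing u6 down its 2-map path: center (11/36, -4/9), radius 1/54
tracing u4 down its 2-map path: center (7/36, -4/9), radius 1/45


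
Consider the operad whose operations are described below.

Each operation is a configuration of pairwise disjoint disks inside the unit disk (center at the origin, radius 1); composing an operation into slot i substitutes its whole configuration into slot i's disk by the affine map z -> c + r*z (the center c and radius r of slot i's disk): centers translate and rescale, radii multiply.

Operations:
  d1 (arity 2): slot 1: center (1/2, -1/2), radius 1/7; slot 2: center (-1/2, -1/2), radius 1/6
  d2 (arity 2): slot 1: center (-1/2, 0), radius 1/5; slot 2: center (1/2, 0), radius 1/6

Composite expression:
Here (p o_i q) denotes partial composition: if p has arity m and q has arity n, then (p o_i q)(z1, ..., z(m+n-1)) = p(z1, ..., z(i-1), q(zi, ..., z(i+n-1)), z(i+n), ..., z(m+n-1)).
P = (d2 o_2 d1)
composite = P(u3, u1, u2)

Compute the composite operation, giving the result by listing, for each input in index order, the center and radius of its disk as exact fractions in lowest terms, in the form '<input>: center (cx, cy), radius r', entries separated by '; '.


u1: center (7/12, -1/12), radius 1/42; u2: center (5/12, -1/12), radius 1/36; u3: center (-1/2, 0), radius 1/5

Nesting under d2 composes maps z -> c + r*z down each u-path.
for u3, the 1-step affine chain lands on center (-1/2, 0), radius 1/5
for u1, the 2-step affine chain lands on center (7/12, -1/12), radius 1/42
for u2, the 2-step affine chain lands on center (5/12, -1/12), radius 1/36


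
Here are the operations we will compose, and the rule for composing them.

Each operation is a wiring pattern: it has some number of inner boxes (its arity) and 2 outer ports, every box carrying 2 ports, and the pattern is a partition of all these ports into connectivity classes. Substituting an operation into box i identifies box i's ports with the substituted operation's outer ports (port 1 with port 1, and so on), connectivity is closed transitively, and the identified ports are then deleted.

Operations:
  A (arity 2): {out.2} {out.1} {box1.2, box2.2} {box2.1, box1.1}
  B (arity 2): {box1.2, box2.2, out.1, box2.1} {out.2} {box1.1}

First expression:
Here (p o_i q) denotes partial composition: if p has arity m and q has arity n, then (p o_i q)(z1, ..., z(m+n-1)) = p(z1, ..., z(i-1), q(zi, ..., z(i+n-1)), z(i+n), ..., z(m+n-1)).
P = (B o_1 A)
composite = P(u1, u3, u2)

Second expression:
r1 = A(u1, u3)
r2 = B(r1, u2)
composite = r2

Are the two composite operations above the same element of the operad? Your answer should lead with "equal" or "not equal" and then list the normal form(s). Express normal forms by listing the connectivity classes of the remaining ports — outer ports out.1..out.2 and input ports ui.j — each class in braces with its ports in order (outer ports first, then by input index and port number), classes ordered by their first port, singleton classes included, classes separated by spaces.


equal; both compose to {out.1, u2.1, u2.2} {out.2} {u1.1, u3.1} {u1.2, u3.2}

The first expression reduces to {out.1, u2.1, u2.2} {out.2} {u1.1, u3.1} {u1.2, u3.2}
The second expression reduces to {out.1, u2.1, u2.2} {out.2} {u1.1, u3.1} {u1.2, u3.2}
The normal forms match — equal.


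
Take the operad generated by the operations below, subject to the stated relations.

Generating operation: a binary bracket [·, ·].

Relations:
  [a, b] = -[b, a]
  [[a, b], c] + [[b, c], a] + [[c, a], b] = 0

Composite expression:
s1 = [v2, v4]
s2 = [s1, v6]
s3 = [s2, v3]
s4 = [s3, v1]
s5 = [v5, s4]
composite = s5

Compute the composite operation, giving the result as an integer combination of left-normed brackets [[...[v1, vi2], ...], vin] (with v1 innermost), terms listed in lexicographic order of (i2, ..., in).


[[[[[v1, v2], v4], v6], v3], v5] - [[[[[v1, v3], v2], v4], v6], v5] + [[[[[v1, v3], v4], v2], v6], v5] + [[[[[v1, v3], v6], v2], v4], v5] - [[[[[v1, v3], v6], v4], v2], v5] - [[[[[v1, v4], v2], v6], v3], v5] - [[[[[v1, v6], v2], v4], v3], v5] + [[[[[v1, v6], v4], v2], v3], v5]

Skip Jacobi rewriting: expand, keep v1-initial words, read off terms.
Composite bracket: [v5, [[[[v2, v4], v6], v3], v1]]
Each bracket splits as ab - ba, giving 32 signed words (2^5 = 32).
Coefficients come from the v1-initial words:
  sign of v1v2v4v6v3v5 is +1, so it contributes +[[[[[v1, v2], v4], v6], v3], v5]
  sign of v1v3v2v4v6v5 is -1, so it contributes -[[[[[v1, v3], v2], v4], v6], v5]
  sign of v1v3v4v2v6v5 is +1, so it contributes +[[[[[v1, v3], v4], v2], v6], v5]
  sign of v1v3v6v2v4v5 is +1, so it contributes +[[[[[v1, v3], v6], v2], v4], v5]
  sign of v1v3v6v4v2v5 is -1, so it contributes -[[[[[v1, v3], v6], v4], v2], v5]
  sign of v1v4v2v6v3v5 is -1, so it contributes -[[[[[v1, v4], v2], v6], v3], v5]
  sign of v1v6v2v4v3v5 is -1, so it contributes -[[[[[v1, v6], v2], v4], v3], v5]
  sign of v1v6v4v2v3v5 is +1, so it contributes +[[[[[v1, v6], v4], v2], v3], v5]


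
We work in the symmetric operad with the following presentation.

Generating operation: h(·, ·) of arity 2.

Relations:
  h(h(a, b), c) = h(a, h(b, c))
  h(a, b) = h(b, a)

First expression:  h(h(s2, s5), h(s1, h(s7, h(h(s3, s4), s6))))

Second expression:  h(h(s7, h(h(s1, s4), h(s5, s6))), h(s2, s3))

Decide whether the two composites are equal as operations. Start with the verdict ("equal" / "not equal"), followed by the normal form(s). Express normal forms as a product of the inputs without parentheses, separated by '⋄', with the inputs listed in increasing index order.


Normal form of the first expression: s1 ⋄ s2 ⋄ s3 ⋄ s4 ⋄ s5 ⋄ s6 ⋄ s7
Normal form of the second expression: s1 ⋄ s2 ⋄ s3 ⋄ s4 ⋄ s5 ⋄ s6 ⋄ s7
Same normal form: equal.

equal: each reduces to s1 ⋄ s2 ⋄ s3 ⋄ s4 ⋄ s5 ⋄ s6 ⋄ s7


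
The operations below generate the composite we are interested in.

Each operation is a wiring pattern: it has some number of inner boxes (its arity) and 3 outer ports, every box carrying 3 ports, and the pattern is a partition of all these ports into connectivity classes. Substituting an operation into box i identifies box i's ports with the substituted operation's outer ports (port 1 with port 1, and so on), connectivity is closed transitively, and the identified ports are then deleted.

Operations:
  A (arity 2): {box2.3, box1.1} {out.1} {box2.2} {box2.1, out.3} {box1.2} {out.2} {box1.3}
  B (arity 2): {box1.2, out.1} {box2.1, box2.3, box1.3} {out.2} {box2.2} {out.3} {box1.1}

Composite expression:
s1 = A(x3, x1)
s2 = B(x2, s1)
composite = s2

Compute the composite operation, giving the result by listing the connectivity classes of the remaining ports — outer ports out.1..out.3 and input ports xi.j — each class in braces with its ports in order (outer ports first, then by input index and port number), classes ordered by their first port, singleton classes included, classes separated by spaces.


{out.1, x2.2} {out.2} {out.3} {x1.1, x2.3} {x1.2} {x1.3, x3.1} {x2.1} {x3.2} {x3.3}

Connectivity passes through glued B-boundaries; trace each wire chain.
A over (x3, x1) gives {out.1} {out.2} {out.3, x1.1} {x1.2} {x1.3, x3.1} {x3.2} {x3.3}, out.j being that stage's outer ports
B over (x2, x3, x1) gives {out.1, x2.2} {out.2} {out.3} {x1.1, x2.3} {x1.2} {x1.3, x3.1} {x2.1} {x3.2} {x3.3}, out.j being that stage's outer ports


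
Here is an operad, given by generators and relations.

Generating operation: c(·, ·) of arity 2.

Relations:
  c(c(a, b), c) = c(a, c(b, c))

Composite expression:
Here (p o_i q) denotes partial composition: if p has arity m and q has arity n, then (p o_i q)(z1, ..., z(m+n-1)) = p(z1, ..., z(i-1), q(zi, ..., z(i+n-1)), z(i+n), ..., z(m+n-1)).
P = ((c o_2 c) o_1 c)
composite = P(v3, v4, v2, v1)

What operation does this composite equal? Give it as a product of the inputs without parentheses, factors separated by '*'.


v3 * v4 * v2 * v1

The c-tree's shape is irrelevant; the v-reading-order decides.
c(v3, v4) reduces to v3 * v4
c(v2, v1) reduces to v2 * v1
c(c(v3, v4), c(v2, v1)) reduces to v3 * v4 * v2 * v1


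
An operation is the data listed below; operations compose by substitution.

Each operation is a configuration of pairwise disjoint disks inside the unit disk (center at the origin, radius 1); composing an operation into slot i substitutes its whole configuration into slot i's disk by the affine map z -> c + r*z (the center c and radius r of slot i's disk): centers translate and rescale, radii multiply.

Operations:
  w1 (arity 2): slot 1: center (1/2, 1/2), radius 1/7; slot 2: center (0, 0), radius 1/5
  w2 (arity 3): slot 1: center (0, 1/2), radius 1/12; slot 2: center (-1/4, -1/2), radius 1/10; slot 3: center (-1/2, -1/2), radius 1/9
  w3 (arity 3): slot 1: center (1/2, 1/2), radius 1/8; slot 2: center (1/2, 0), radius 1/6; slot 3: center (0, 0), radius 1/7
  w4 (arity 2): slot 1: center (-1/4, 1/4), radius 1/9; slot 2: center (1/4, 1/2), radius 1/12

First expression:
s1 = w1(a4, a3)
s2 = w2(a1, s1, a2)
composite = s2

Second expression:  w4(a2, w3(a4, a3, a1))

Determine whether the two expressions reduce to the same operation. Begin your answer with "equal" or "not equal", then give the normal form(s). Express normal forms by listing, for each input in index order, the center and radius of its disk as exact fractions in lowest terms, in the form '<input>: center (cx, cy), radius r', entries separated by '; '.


not equal; first: a1: center (0, 1/2), radius 1/12; a2: center (-1/2, -1/2), radius 1/9; a3: center (-1/4, -1/2), radius 1/50; a4: center (-1/5, -9/20), radius 1/70; second: a1: center (1/4, 1/2), radius 1/84; a2: center (-1/4, 1/4), radius 1/9; a3: center (7/24, 1/2), radius 1/72; a4: center (7/24, 13/24), radius 1/96

The first expression reduces to a1: center (0, 1/2), radius 1/12; a2: center (-1/2, -1/2), radius 1/9; a3: center (-1/4, -1/2), radius 1/50; a4: center (-1/5, -9/20), radius 1/70
The second expression reduces to a1: center (1/4, 1/2), radius 1/84; a2: center (-1/4, 1/4), radius 1/9; a3: center (7/24, 1/2), radius 1/72; a4: center (7/24, 13/24), radius 1/96
Different reductions; not equal.


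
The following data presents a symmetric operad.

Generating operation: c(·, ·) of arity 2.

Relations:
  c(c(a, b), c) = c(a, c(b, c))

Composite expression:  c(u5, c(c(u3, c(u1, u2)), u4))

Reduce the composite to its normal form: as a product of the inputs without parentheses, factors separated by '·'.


u5 · u3 · u1 · u2 · u4

Under associativity of c, the answer is the u's in reading order.
c(u1, u2) linearizes to u1 · u2
c(u3, c(u1, u2)) linearizes to u3 · u1 · u2
c(c(u3, c(u1, u2)), u4) linearizes to u3 · u1 · u2 · u4
c(u5, c(c(u3, c(u1, u2)), u4)) linearizes to u5 · u3 · u1 · u2 · u4


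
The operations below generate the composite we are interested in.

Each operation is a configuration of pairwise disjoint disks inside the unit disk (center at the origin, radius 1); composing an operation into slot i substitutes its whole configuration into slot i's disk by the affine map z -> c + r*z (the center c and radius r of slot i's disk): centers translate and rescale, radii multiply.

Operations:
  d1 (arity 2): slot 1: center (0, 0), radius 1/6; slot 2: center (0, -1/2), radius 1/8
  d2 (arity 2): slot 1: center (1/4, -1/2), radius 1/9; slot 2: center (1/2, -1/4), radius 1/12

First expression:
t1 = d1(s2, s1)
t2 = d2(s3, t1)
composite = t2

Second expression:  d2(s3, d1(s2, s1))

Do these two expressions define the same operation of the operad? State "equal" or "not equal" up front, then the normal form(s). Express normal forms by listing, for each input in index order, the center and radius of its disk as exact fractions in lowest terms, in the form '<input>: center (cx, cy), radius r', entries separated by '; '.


The first composite normalizes to s1: center (1/2, -7/24), radius 1/96; s2: center (1/2, -1/4), radius 1/72; s3: center (1/4, -1/2), radius 1/9
The second composite normalizes to s1: center (1/2, -7/24), radius 1/96; s2: center (1/2, -1/4), radius 1/72; s3: center (1/4, -1/2), radius 1/9
The normal forms match — equal.

equal; the common form is s1: center (1/2, -7/24), radius 1/96; s2: center (1/2, -1/4), radius 1/72; s3: center (1/4, -1/2), radius 1/9


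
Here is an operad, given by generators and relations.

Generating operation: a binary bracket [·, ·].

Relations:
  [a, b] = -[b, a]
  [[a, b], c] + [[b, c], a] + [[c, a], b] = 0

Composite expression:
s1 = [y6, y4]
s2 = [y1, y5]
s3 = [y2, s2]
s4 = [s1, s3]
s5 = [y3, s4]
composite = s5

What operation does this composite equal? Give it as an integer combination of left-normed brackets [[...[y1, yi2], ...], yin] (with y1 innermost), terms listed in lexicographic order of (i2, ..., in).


Left-normed coefficients sit on the y1-initial expansion words.
Composite bracket: [y3, [[y6, y4], [y2, [y1, y5]]]]
Under [a, b] = ab - ba we get 32 signed associative words (2^5 = 32).
Collect the words opening with y1:
  from y1y5y2y4y6y3, sign +1: term +[[[[[y1, y5], y2], y4], y6], y3]
  from y1y5y2y6y4y3, sign -1: term -[[[[[y1, y5], y2], y6], y4], y3]

[[[[[y1, y5], y2], y4], y6], y3] - [[[[[y1, y5], y2], y6], y4], y3]


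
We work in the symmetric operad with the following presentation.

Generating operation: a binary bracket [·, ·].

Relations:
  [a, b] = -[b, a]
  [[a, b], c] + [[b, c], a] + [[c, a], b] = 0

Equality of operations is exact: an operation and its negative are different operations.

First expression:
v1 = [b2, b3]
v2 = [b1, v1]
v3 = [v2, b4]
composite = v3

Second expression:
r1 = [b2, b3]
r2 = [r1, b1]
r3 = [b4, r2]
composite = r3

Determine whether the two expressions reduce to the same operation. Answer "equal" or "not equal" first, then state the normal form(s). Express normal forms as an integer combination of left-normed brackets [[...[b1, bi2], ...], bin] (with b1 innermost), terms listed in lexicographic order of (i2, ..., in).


Reducing the first expression gives [[[b1, b2], b3], b4] - [[[b1, b3], b2], b4]
Reducing the second expression gives [[[b1, b2], b3], b4] - [[[b1, b3], b2], b4]
Identical normal forms: equal.

equal; the common form is [[[b1, b2], b3], b4] - [[[b1, b3], b2], b4]


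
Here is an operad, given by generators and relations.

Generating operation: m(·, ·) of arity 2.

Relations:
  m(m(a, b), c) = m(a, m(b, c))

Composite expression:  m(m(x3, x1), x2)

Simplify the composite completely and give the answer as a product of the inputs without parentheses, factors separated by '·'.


x3 · x1 · x2


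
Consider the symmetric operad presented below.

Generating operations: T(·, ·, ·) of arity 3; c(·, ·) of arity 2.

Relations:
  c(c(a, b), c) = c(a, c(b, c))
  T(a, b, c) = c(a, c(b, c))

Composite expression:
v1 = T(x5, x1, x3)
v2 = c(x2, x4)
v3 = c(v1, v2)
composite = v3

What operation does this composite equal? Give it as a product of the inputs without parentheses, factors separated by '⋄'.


x5 ⋄ x1 ⋄ x3 ⋄ x2 ⋄ x4

Every regrouping of c is equal, so read the x-inputs in written order.
T(x5, x1, x3) flattens to x5 ⋄ x1 ⋄ x3
c(x2, x4) flattens to x2 ⋄ x4
c(T(x5, x1, x3), c(x2, x4)) flattens to x5 ⋄ x1 ⋄ x3 ⋄ x2 ⋄ x4


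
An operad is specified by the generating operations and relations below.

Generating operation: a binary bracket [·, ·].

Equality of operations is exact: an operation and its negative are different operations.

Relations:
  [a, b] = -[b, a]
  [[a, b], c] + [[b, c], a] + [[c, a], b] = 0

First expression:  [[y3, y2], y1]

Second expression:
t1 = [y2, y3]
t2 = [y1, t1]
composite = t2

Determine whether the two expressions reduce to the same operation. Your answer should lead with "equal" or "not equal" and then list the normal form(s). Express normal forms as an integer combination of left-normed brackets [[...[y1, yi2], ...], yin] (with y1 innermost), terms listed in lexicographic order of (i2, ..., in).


equal; the common form is [[y1, y2], y3] - [[y1, y3], y2]

Reducing the first expression gives [[y1, y2], y3] - [[y1, y3], y2]
Reducing the second expression gives [[y1, y2], y3] - [[y1, y3], y2]
Both agree, so they are equal.


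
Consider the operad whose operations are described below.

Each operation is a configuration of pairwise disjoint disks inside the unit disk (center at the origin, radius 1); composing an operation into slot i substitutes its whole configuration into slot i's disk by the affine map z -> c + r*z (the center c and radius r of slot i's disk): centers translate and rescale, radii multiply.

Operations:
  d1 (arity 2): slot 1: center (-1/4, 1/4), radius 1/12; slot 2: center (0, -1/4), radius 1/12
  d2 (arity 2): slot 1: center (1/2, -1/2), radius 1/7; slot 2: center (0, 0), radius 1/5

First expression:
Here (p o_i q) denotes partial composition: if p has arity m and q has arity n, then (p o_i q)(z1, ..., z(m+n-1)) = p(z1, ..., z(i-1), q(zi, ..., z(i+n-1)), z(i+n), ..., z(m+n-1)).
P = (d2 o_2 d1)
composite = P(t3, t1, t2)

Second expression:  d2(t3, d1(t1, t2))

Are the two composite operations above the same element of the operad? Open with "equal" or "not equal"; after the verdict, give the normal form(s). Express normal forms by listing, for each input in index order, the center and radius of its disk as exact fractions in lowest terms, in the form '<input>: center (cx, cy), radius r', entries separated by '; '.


equal; the common form is t1: center (-1/20, 1/20), radius 1/60; t2: center (0, -1/20), radius 1/60; t3: center (1/2, -1/2), radius 1/7

Normal form of the first expression: t1: center (-1/20, 1/20), radius 1/60; t2: center (0, -1/20), radius 1/60; t3: center (1/2, -1/2), radius 1/7
Normal form of the second expression: t1: center (-1/20, 1/20), radius 1/60; t2: center (0, -1/20), radius 1/60; t3: center (1/2, -1/2), radius 1/7
The normal forms match — equal.


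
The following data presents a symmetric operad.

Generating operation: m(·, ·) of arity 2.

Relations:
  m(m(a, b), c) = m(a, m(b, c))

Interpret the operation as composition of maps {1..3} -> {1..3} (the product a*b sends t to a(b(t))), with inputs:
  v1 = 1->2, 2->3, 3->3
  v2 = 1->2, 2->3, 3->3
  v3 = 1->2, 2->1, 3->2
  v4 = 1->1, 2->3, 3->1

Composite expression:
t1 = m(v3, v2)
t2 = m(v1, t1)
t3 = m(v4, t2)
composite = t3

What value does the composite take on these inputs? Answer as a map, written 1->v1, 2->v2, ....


1->3, 2->1, 3->1

m(v3, v2) = 1->1, 2->2, 3->2
m(v1, m(v3, v2)) = 1->2, 2->3, 3->3
m(v4, m(v1, m(v3, v2))) = 1->3, 2->1, 3->1


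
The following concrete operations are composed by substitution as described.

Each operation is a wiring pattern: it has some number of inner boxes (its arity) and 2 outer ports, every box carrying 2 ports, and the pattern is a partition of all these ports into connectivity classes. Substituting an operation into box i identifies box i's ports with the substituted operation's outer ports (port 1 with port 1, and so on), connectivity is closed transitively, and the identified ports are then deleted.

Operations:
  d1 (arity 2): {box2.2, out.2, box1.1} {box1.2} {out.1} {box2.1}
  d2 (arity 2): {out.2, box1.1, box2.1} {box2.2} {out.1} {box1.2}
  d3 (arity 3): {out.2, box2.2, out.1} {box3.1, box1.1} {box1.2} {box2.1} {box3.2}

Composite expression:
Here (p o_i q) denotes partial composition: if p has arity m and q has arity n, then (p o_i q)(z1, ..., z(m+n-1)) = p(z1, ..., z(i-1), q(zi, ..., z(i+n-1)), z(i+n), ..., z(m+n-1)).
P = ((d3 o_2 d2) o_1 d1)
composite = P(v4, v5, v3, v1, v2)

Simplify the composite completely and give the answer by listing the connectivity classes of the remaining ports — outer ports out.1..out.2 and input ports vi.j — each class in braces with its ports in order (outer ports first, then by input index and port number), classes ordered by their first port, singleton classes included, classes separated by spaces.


{out.1, out.2, v1.1, v3.1} {v1.2} {v2.1} {v2.2} {v3.2} {v4.1, v5.2} {v4.2} {v5.1}

Connectivity passes through glued d3-boundaries; trace each wire chain.
through d1, on inputs (v4, v5): {out.1} {out.2, v4.1, v5.2} {v4.2} {v5.1} (out.j = stage outer ports)
through d2, on inputs (v3, v1): {out.1} {out.2, v1.1, v3.1} {v1.2} {v3.2} (out.j = stage outer ports)
through d3, on inputs (v4, v5, v3, v1, v2): {out.1, out.2, v1.1, v3.1} {v1.2} {v2.1} {v2.2} {v3.2} {v4.1, v5.2} {v4.2} {v5.1} (out.j = stage outer ports)


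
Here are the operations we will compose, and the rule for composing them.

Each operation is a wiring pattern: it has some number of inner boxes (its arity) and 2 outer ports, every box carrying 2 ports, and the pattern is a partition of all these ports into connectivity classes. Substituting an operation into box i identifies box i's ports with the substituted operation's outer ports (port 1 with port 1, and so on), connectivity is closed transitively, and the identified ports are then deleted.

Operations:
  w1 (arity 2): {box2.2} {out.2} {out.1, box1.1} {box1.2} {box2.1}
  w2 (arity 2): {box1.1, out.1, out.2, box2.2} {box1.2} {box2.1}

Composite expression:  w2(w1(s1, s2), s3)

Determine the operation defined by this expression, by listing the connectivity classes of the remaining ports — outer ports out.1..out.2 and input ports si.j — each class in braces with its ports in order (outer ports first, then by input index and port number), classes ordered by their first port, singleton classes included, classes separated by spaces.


{out.1, out.2, s1.1, s3.2} {s1.2} {s2.1} {s2.2} {s3.1}


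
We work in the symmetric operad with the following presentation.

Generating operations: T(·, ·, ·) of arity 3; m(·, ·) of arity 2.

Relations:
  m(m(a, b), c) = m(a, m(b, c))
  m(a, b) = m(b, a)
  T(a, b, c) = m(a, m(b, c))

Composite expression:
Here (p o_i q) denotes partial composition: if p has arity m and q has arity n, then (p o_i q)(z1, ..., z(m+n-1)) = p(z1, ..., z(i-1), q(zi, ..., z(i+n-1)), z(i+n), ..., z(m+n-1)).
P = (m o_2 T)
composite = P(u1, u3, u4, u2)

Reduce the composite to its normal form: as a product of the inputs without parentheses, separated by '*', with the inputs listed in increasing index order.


With m associative and commutative, the u-input set is all that matters.
T(u3, u4, u2) unparenthesizes to u3 * u4 * u2
m(u1, T(u3, u4, u2)) unparenthesizes to u1 * u3 * u4 * u2
putting the inputs in ascending order: u1 * u2 * u3 * u4

u1 * u2 * u3 * u4


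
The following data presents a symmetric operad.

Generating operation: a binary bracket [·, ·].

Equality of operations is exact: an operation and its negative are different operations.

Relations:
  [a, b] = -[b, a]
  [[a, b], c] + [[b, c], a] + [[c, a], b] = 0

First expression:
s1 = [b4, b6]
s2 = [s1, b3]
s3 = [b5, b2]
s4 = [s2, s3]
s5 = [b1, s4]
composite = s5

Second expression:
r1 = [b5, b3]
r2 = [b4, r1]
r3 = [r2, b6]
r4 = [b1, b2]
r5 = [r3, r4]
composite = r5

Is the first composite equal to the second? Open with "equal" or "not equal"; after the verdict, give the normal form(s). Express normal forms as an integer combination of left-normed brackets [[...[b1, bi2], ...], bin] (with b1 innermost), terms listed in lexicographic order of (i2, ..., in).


In normal form, the first expression is -[[[[[b1, b2], b5], b3], b4], b6] + [[[[[b1, b2], b5], b3], b6], b4] + [[[[[b1, b2], b5], b4], b6], b3] - [[[[[b1, b2], b5], b6], b4], b3] + [[[[[b1, b3], b4], b6], b2], b5] - [[[[[b1, b3], b4], b6], b5], b2] - [[[[[b1, b3], b6], b4], b2], b5] + [[[[[b1, b3], b6], b4], b5], b2] - [[[[[b1, b4], b6], b3], b2], b5] + [[[[[b1, b4], b6], b3], b5], b2] + [[[[[b1, b5], b2], b3], b4], b6] - [[[[[b1, b5], b2], b3], b6], b4] - [[[[[b1, b5], b2], b4], b6], b3] + [[[[[b1, b5], b2], b6], b4], b3] + [[[[[b1, b6], b4], b3], b2], b5] - [[[[[b1, b6], b4], b3], b5], b2]
In normal form, the second expression is -[[[[[b1, b2], b3], b5], b4], b6] + [[[[[b1, b2], b4], b3], b5], b6] - [[[[[b1, b2], b4], b5], b3], b6] + [[[[[b1, b2], b5], b3], b4], b6] + [[[[[b1, b2], b6], b3], b5], b4] - [[[[[b1, b2], b6], b4], b3], b5] + [[[[[b1, b2], b6], b4], b5], b3] - [[[[[b1, b2], b6], b5], b3], b4]
They disagree, so not equal.

not equal — first -[[[[[b1, b2], b5], b3], b4], b6] + [[[[[b1, b2], b5], b3], b6], b4] + [[[[[b1, b2], b5], b4], b6], b3] - [[[[[b1, b2], b5], b6], b4], b3] + [[[[[b1, b3], b4], b6], b2], b5] - [[[[[b1, b3], b4], b6], b5], b2] - [[[[[b1, b3], b6], b4], b2], b5] + [[[[[b1, b3], b6], b4], b5], b2] - [[[[[b1, b4], b6], b3], b2], b5] + [[[[[b1, b4], b6], b3], b5], b2] + [[[[[b1, b5], b2], b3], b4], b6] - [[[[[b1, b5], b2], b3], b6], b4] - [[[[[b1, b5], b2], b4], b6], b3] + [[[[[b1, b5], b2], b6], b4], b3] + [[[[[b1, b6], b4], b3], b2], b5] - [[[[[b1, b6], b4], b3], b5], b2], second -[[[[[b1, b2], b3], b5], b4], b6] + [[[[[b1, b2], b4], b3], b5], b6] - [[[[[b1, b2], b4], b5], b3], b6] + [[[[[b1, b2], b5], b3], b4], b6] + [[[[[b1, b2], b6], b3], b5], b4] - [[[[[b1, b2], b6], b4], b3], b5] + [[[[[b1, b2], b6], b4], b5], b3] - [[[[[b1, b2], b6], b5], b3], b4]


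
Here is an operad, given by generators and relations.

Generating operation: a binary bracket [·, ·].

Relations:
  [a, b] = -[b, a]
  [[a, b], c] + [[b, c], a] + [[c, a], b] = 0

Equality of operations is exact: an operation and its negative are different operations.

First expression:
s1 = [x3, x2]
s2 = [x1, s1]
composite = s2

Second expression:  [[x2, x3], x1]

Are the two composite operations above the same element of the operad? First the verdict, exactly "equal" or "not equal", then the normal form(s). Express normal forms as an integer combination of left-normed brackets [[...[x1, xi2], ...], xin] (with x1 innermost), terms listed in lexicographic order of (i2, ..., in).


equal — both sides give -[[x1, x2], x3] + [[x1, x3], x2]

Normal form of the first expression: -[[x1, x2], x3] + [[x1, x3], x2]
Normal form of the second expression: -[[x1, x2], x3] + [[x1, x3], x2]
Same normal form: equal.


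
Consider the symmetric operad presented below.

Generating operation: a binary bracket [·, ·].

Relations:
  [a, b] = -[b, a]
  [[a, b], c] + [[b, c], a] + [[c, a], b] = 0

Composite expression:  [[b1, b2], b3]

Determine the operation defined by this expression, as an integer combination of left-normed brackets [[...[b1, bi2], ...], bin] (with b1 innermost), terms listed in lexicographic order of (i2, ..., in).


[[b1, b2], b3]

A multilinear Lie element is pinned by b1-initial words (b1 innermost).
Composite bracket: [[b1, b2], b3]
Applying ab - ba throughout gives 4 signed words (2^2 = 4).
Keep just the words that open with b1:
  word b1b2b3 has sign +1, contributing +[[b1, b2], b3]


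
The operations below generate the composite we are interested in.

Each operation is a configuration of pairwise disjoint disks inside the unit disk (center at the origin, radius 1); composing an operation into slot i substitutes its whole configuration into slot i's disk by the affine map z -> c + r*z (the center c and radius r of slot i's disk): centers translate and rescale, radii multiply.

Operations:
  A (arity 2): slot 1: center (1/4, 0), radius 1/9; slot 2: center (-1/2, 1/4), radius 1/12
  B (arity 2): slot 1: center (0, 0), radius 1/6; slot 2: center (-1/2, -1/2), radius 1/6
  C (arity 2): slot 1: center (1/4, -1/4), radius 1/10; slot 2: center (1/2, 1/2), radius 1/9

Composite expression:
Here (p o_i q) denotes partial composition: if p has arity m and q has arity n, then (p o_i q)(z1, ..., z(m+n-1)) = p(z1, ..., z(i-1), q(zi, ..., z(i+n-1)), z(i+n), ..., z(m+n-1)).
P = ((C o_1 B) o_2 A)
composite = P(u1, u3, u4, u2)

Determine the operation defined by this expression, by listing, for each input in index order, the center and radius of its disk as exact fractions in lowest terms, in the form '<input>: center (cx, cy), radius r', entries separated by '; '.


u1: center (1/4, -1/4), radius 1/60; u2: center (1/2, 1/2), radius 1/9; u3: center (49/240, -3/10), radius 1/540; u4: center (23/120, -71/240), radius 1/720

Each u-disk chains the slot maps above it in C; radii multiply.
input u1: composing its 2 substitution steps yields center (1/4, -1/4), radius 1/60
input u3: composing its 3 substitution steps yields center (49/240, -3/10), radius 1/540
input u4: composing its 3 substitution steps yields center (23/120, -71/240), radius 1/720
input u2: composing its 1 substitution step yields center (1/2, 1/2), radius 1/9


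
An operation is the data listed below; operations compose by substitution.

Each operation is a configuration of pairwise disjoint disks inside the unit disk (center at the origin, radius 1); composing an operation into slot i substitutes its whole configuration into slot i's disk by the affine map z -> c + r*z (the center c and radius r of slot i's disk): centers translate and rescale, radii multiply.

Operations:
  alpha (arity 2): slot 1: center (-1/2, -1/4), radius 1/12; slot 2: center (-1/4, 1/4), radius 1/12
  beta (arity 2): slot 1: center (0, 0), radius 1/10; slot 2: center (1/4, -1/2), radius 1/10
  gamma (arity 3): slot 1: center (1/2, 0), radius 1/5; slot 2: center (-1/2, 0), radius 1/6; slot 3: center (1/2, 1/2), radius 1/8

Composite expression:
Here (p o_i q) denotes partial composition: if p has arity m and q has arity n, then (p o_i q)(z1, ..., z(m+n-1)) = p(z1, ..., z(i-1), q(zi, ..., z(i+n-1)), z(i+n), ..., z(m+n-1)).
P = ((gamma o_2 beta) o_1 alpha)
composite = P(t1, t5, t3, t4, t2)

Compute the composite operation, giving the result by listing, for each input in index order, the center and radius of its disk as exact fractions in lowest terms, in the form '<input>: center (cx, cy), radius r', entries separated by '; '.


Below gamma, radii multiply path by path; the t-disk centers shift.
tracing t1 down its 2-map path: center (2/5, -1/20), radius 1/60
tracing t5 down its 2-map path: center (9/20, 1/20), radius 1/60
tracing t3 down its 2-map path: center (-1/2, 0), radius 1/60
tracing t4 down its 2-map path: center (-11/24, -1/12), radius 1/60
tracing t2 down its 1-map path: center (1/2, 1/2), radius 1/8

t1: center (2/5, -1/20), radius 1/60; t2: center (1/2, 1/2), radius 1/8; t3: center (-1/2, 0), radius 1/60; t4: center (-11/24, -1/12), radius 1/60; t5: center (9/20, 1/20), radius 1/60


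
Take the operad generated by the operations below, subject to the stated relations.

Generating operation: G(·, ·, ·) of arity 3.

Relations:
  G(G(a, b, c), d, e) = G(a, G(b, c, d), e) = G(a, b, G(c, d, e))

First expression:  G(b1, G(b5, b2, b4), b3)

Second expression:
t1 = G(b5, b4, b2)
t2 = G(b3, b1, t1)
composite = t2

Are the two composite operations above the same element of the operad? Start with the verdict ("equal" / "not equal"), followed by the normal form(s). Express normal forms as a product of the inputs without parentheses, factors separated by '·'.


not equal; first: b1 · b5 · b2 · b4 · b3; second: b3 · b1 · b5 · b4 · b2

Reducing the first expression gives b1 · b5 · b2 · b4 · b3
Reducing the second expression gives b3 · b1 · b5 · b4 · b2
Different reductions; not equal.


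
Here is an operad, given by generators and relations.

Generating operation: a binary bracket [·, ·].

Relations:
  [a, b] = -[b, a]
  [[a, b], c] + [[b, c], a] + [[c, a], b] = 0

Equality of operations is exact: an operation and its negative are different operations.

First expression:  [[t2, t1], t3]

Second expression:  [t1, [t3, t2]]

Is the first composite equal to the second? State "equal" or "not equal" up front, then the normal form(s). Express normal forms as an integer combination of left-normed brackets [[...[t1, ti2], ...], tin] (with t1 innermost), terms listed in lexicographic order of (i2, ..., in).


not equal; first: -[[t1, t2], t3]; second: -[[t1, t2], t3] + [[t1, t3], t2]

Reducing the first expression gives -[[t1, t2], t3]
Reducing the second expression gives -[[t1, t2], t3] + [[t1, t3], t2]
The forms do not match — not equal.


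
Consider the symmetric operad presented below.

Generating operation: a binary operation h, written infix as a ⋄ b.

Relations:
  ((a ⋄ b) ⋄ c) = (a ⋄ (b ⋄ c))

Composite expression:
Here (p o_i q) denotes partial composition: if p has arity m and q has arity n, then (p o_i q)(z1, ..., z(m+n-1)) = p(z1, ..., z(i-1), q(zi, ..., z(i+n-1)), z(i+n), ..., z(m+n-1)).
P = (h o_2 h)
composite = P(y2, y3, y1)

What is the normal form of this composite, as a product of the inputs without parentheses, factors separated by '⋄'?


y2 ⋄ y3 ⋄ y1

Associativity of h dissolves the nesting; only the y-input order survives.
(y3 ⋄ y1) reduces to y3 ⋄ y1
(y2 ⋄ (y3 ⋄ y1)) reduces to y2 ⋄ y3 ⋄ y1
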